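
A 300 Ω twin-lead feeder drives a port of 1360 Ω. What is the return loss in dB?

Γ = (1360 − 300)/(1360 + 300) = 0.639
RL = −20·log₁₀|Γ| = −20·log₁₀(0.639)

RL ≈ 3.9 dB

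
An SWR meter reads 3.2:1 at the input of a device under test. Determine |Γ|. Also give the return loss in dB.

|Γ| ≈ 0.524; return loss ≈ 5.62 dB

|Γ| = (S − 1)/(S + 1) = (3.2 − 1)/(3.2 + 1) = 2.2/4.2
RL = −20·log₁₀|Γ| = −20·log₁₀(0.524)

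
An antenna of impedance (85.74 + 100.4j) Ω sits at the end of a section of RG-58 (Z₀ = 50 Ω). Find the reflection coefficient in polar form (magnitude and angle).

Γ = (Z_L − Z_0)/(Z_L + Z_0) = (35.74 + j100.4)/(135.7 + j100.4)
|Γ| = 107/169 = 0.631

Γ ≈ 0.631 ∠ 33.9°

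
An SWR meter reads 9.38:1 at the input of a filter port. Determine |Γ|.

|Γ| ≈ 0.807

|Γ| = (S − 1)/(S + 1) = (9.38 − 1)/(9.38 + 1) = 8.38/10.4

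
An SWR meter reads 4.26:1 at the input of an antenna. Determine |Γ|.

|Γ| ≈ 0.62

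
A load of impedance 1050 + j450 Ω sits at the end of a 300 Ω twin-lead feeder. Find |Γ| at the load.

Γ = (Z_L − Z_0)/(Z_L + Z_0) = (750 + j450)/(1350 + j450)
|Γ| = 875/1420

|Γ| ≈ 0.615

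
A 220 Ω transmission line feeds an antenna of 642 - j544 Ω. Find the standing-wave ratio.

VSWR ≈ 5.16

Γ = (Z_L − Z_0)/(Z_L + Z_0) = (422 − j544)/(862 − j544)
|Γ| = 688/1020 = 0.675
VSWR = (1 + |Γ|)/(1 − |Γ|) = 1.68/0.325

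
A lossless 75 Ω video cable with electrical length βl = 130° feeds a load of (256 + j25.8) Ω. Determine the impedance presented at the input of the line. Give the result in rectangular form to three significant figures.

Z_in ≈ 33.4 + j51.3 Ω

tan(βl) = tan(130°) = -1.19
Z_in = Z_0·(Z_L + jZ_0·tanβl)/(Z_0 + jZ_L·tanβl)
     = 75·(256 − j63.6)/(106 − j305)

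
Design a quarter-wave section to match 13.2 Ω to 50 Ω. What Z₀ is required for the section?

Z_qwt = √(Z_0·R_L) = √(50 × 13.2) = √660

Z_qwt ≈ 25.7 Ω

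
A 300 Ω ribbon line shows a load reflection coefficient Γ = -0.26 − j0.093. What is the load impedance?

Z_L = Z_0·(1 + Γ)/(1 − Γ) = 300·(0.74 − j0.093)/(1.26 + j0.093)

Z_L ≈ 174 − j35 Ω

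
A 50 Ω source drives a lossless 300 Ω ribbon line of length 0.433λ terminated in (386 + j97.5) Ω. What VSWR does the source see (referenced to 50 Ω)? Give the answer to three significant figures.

VSWR ≈ 6.51

βl = 2π × 0.433 = 156°
tan(βl) = -0.448
Z_in = Z_0·(Z_L + jZ_0·tanβl)/(Z_0 + jZ_L·tanβl) = 282 + j110 Ω
Γ_s = (Z_in − Z_s)/(Z_in + Z_s) = (232 + j110)/(332 + j110), |Γ_s| = 0.734
VSWR = (1 + |Γ_s|)/(1 − |Γ_s|)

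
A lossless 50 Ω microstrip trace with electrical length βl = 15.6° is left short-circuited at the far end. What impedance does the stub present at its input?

Z_in ≈ +j14 Ω

tan(βl) = 0.279
For a short-circuited stub, Z_in = jZ_0·tan(βl)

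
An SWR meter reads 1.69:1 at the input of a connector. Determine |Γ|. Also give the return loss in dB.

|Γ| ≈ 0.257; return loss ≈ 11.8 dB

|Γ| = (S − 1)/(S + 1) = (1.69 − 1)/(1.69 + 1) = 0.69/2.69
RL = −20·log₁₀|Γ| = −20·log₁₀(0.257)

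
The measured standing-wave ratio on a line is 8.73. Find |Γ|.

|Γ| = (S − 1)/(S + 1) = (8.73 − 1)/(8.73 + 1) = 7.73/9.73

|Γ| ≈ 0.794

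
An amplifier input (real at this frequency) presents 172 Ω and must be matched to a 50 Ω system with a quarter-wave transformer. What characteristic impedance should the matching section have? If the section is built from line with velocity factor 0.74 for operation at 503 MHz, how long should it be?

Z_qwt ≈ 92.7 Ω; length ≈ 11 cm

Z_qwt = √(Z_0·R_L) = √(50 × 172) = √8600
λ = 0.74·c/f = 0.441 m, so l = λ/4 = 0.11 m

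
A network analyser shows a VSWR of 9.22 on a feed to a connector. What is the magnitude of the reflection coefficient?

|Γ| ≈ 0.804

|Γ| = (S − 1)/(S + 1) = (9.22 − 1)/(9.22 + 1) = 8.22/10.2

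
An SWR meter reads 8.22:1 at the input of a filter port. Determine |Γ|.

|Γ| ≈ 0.783

|Γ| = (S − 1)/(S + 1) = (8.22 − 1)/(8.22 + 1) = 7.22/9.22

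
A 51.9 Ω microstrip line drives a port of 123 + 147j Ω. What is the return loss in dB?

RL ≈ 2.92 dB

Γ = (71.1 + j147)/(174.9 + j147), |Γ| = 0.715
RL = −20·log₁₀|Γ| = −20·log₁₀(0.715)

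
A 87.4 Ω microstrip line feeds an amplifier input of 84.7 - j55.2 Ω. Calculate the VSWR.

VSWR ≈ 1.88

Γ = (Z_L − Z_0)/(Z_L + Z_0) = (-2.7 − j55.2)/(172.1 − j55.2)
|Γ| = 55.3/181 = 0.306
VSWR = (1 + |Γ|)/(1 − |Γ|) = 1.31/0.694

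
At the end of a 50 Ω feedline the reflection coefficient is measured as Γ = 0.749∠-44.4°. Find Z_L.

Z_L = Z_0·(1 + Γ)/(1 − Γ) = 50·(1.54 − j0.524)/(0.465 + j0.524)

Z_L ≈ 44.7 − j107 Ω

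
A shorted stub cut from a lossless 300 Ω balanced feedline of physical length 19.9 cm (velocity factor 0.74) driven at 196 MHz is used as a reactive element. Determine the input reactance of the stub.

X_in ≈ 595 Ω (inductive)

λ = v/f = 0.74·c / 196 MHz = 1.13 m
βl = 2π·l/λ = 2π × 0.176 = 63.2°
tan(βl) = 1.98
For a shorted stub, Z_in = jZ_0·tan(βl)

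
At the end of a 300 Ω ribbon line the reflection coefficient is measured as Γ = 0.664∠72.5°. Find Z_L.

Z_L = Z_0·(1 + Γ)/(1 − Γ) = 300·(1.2 + j0.633)/(0.8 − j0.633)

Z_L ≈ 161 + j365 Ω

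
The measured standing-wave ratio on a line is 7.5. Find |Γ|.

|Γ| = (S − 1)/(S + 1) = (7.5 − 1)/(7.5 + 1) = 6.5/8.5

|Γ| ≈ 0.765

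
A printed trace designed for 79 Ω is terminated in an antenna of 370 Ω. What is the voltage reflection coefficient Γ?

Γ = 0.648

Γ = (Z_L − Z_0)/(Z_L + Z_0) = (370 − 79)/(370 + 79) = 291/449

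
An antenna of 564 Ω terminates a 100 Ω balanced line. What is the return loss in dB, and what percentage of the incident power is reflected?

RL ≈ 3.11 dB; 48.8% of incident power reflected

Γ = (564 − 100)/(564 + 100) = 0.699
RL = −20·log₁₀(0.699) = 3.11 dB
P_refl/P_inc = |Γ|² = 0.488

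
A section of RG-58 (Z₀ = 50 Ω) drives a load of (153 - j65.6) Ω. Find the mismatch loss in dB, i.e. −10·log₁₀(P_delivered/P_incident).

Γ = (103 − j65.6)/(203 − j65.6), |Γ| = 0.572
|Γ|² = 0.328, so P_del/P_inc = 1 − |Γ|² = 0.672
ML = −10·log₁₀(1 − |Γ|²)

mismatch loss ≈ 1.72 dB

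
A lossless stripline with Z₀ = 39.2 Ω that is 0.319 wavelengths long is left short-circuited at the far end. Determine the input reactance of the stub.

βl = 2π × 0.319 = 115°
tan(βl) = -2.16
For a short-circuited stub, Z_in = jZ_0·tan(βl)

X_in ≈ -84.7 Ω (capacitive)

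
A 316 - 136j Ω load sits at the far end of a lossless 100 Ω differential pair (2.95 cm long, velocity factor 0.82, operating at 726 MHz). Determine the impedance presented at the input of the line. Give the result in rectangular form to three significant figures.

λ = v/f = 0.82·c / 726 MHz = 0.339 m
βl = 2π·l/λ = 2π × 0.0871 = 31.3°
tan(βl) = tan(31.3°) = 0.609
Z_in = Z_0·(Z_L + jZ_0·tanβl)/(Z_0 + jZ_L·tanβl)
     = 100·(316 − j75.1)/(183 + j192)

Z_in ≈ 61.5 − j106 Ω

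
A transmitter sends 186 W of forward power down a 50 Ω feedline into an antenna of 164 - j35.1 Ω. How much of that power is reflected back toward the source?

|Γ| = |(114 − j35.1)/(214 − j35.1)| = 0.55
|Γ|² = 0.303
P_refl = |Γ|²·P_inc = 56.3 W, P_del = (1 − |Γ|²)·P_inc = 130 W

P_reflected ≈ 56.3 W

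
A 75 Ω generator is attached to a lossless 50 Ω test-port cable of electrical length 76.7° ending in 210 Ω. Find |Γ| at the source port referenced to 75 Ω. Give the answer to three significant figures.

|Γ| ≈ 0.719

tan(βl) = 4.23
Z_in = Z_0·(Z_L + jZ_0·tanβl)/(Z_0 + jZ_L·tanβl) = 12.5 − j11.1 Ω
Γ_s = (Z_in − Z_s)/(Z_in + Z_s) = (-62.5 − j11.1)/(87.5 − j11.1), |Γ_s| = 0.719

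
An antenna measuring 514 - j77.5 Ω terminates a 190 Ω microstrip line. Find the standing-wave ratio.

VSWR ≈ 2.78

Γ = (Z_L − Z_0)/(Z_L + Z_0) = (324 − j77.5)/(704 − j77.5)
|Γ| = 333/708 = 0.47
VSWR = (1 + |Γ|)/(1 − |Γ|) = 1.47/0.53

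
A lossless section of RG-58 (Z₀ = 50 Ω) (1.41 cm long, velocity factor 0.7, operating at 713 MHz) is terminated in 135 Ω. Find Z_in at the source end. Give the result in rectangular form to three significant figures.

Z_in ≈ 87 − j57.3 Ω

λ = v/f = 0.7·c / 713 MHz = 0.295 m
βl = 2π·l/λ = 2π × 0.0479 = 17.2°
tan(βl) = tan(17.2°) = 0.31
Z_in = Z_0·(Z_L + jZ_0·tanβl)/(Z_0 + jZ_L·tanβl)
     = 50·(135 + j15.5)/(50 + j41.9)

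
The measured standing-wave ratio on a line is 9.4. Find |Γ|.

|Γ| ≈ 0.808

|Γ| = (S − 1)/(S + 1) = (9.4 − 1)/(9.4 + 1) = 8.4/10.4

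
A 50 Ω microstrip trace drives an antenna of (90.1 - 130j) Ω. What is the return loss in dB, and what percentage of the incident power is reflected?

Γ = (40.1 − j130)/(140.1 − j130), |Γ| = 0.712
RL = −20·log₁₀(0.712) = 2.95 dB
P_refl/P_inc = |Γ|² = 0.507

RL ≈ 2.95 dB; 50.7% of incident power reflected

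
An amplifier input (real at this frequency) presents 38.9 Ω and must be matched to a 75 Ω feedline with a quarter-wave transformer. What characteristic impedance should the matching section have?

Z_qwt = √(Z_0·R_L) = √(75 × 38.9) = √2918

Z_qwt ≈ 54 Ω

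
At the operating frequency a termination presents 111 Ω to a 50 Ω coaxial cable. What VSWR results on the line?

VSWR ≈ 2.22

Γ = (111 − 50)/(111 + 50) = 0.379
VSWR = (1 + 0.379)/(1 − 0.379)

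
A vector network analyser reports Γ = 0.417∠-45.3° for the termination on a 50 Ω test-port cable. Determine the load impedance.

Z_L ≈ 70.3 − j50.5 Ω

Z_L = Z_0·(1 + Γ)/(1 − Γ) = 50·(1.29 − j0.296)/(0.707 + j0.296)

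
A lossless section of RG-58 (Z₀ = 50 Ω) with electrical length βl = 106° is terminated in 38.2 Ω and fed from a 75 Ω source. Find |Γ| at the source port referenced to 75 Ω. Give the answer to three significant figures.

tan(βl) = -3.49
Z_in = Z_0·(Z_L + jZ_0·tanβl)/(Z_0 + jZ_L·tanβl) = 62.1 − j8.96 Ω
Γ_s = (Z_in − Z_s)/(Z_in + Z_s) = (-12.9 − j8.96)/(137 − j8.96), |Γ_s| = 0.114

|Γ| ≈ 0.114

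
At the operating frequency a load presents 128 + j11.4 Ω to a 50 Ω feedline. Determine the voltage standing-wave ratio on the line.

Γ = (Z_L − Z_0)/(Z_L + Z_0) = (78 + j11.4)/(178 + j11.4)
|Γ| = 78.8/178 = 0.442
VSWR = (1 + |Γ|)/(1 − |Γ|) = 1.44/0.558

VSWR ≈ 2.58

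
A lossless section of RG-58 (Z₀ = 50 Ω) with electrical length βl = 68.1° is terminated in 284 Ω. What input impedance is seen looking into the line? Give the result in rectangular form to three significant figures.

Z_in ≈ 10.2 − j19.4 Ω

tan(βl) = tan(68.1°) = 2.49
Z_in = Z_0·(Z_L + jZ_0·tanβl)/(Z_0 + jZ_L·tanβl)
     = 50·(284 + j124)/(50 + j706)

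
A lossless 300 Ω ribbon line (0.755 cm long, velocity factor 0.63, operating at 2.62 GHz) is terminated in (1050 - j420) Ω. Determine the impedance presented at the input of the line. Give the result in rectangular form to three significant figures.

Z_in ≈ 144 − j278 Ω

λ = v/f = 0.63·c / 2.62 GHz = 0.0721 m
βl = 2π·l/λ = 2π × 0.105 = 37.7°
tan(βl) = tan(37.7°) = 0.772
Z_in = Z_0·(Z_L + jZ_0·tanβl)/(Z_0 + jZ_L·tanβl)
     = 300·(1050 − j188)/(624 + j811)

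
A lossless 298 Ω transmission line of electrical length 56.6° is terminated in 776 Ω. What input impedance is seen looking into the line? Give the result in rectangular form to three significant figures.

Z_in ≈ 154 − j157 Ω

tan(βl) = tan(56.6°) = 1.52
Z_in = Z_0·(Z_L + jZ_0·tanβl)/(Z_0 + jZ_L·tanβl)
     = 298·(776 + j452)/(298 + j1180)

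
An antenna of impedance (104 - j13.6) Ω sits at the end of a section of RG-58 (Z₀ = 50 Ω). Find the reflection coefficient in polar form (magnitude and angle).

Γ ≈ 0.36 ∠ -9.09°

Γ = (Z_L − Z_0)/(Z_L + Z_0) = (54 − j13.6)/(154 − j13.6)
|Γ| = 55.7/155 = 0.36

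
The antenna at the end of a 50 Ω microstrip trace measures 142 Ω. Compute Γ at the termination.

Γ = 0.479

Γ = (Z_L − Z_0)/(Z_L + Z_0) = (142 − 50)/(142 + 50) = 92/192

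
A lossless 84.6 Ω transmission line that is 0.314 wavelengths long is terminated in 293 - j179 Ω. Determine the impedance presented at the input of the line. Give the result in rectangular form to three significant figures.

Z_in ≈ 23.3 + j47.4 Ω

βl = 2π × 0.314 = 113°
tan(βl) = tan(113°) = -2.35
Z_in = Z_0·(Z_L + jZ_0·tanβl)/(Z_0 + jZ_L·tanβl)
     = 84.6·(293 − j378)/(-336 − j689)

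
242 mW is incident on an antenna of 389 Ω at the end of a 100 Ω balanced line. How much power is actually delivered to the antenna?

Γ = (389 − 100)/(389 + 100) = 0.591
|Γ|² = 0.349
P_refl = |Γ|²·P_inc = 84.5 mW, P_del = (1 − |Γ|²)·P_inc = 157 mW

P_delivered ≈ 157 mW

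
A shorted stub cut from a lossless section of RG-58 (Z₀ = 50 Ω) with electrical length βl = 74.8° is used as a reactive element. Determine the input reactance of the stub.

tan(βl) = 3.68
For a shorted stub, Z_in = jZ_0·tan(βl)

X_in ≈ 184 Ω (inductive)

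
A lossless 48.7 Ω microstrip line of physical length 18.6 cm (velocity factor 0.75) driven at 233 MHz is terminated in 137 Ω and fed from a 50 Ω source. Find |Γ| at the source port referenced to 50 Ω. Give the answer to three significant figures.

|Γ| ≈ 0.483

λ = v/f = 0.75·c / 233 MHz = 0.966 m
βl = 2π·l/λ = 2π × 0.193 = 69.3°
tan(βl) = 2.65
Z_in = Z_0·(Z_L + jZ_0·tanβl)/(Z_0 + jZ_L·tanβl) = 19.4 − j15.8 Ω
Γ_s = (Z_in − Z_s)/(Z_in + Z_s) = (-30.6 − j15.8)/(69.4 − j15.8), |Γ_s| = 0.483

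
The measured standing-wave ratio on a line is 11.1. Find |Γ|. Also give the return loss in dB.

|Γ| = (S − 1)/(S + 1) = (11.1 − 1)/(11.1 + 1) = 10.1/12.1
RL = −20·log₁₀|Γ| = −20·log₁₀(0.835)

|Γ| ≈ 0.835; return loss ≈ 1.57 dB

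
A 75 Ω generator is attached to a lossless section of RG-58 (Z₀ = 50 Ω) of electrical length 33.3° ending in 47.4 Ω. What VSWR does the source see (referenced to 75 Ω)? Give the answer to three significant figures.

tan(βl) = 0.657
Z_in = Z_0·(Z_L + jZ_0·tanβl)/(Z_0 + jZ_L·tanβl) = 48.9 + j2.4 Ω
Γ_s = (Z_in − Z_s)/(Z_in + Z_s) = (-26.1 + j2.4)/(124 + j2.4), |Γ_s| = 0.212
VSWR = (1 + |Γ_s|)/(1 − |Γ_s|)

VSWR ≈ 1.54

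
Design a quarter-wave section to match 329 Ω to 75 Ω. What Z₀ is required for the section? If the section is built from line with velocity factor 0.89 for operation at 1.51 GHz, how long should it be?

Z_qwt ≈ 157 Ω; length ≈ 4.42 cm

Z_qwt = √(Z_0·R_L) = √(75 × 329) = √24680
λ = 0.89·c/f = 0.177 m, so l = λ/4 = 0.0442 m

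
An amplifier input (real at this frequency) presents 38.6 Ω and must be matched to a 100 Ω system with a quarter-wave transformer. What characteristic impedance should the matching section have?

Z_qwt ≈ 62.1 Ω

Z_qwt = √(Z_0·R_L) = √(100 × 38.6) = √3860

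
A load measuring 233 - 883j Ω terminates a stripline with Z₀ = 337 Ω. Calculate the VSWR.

VSWR ≈ 12

Γ = (Z_L − Z_0)/(Z_L + Z_0) = (-104 − j883)/(570 − j883)
|Γ| = 889/1050 = 0.846
VSWR = (1 + |Γ|)/(1 − |Γ|) = 1.85/0.154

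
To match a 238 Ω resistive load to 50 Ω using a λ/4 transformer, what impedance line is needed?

Z_qwt ≈ 109 Ω

Z_qwt = √(Z_0·R_L) = √(50 × 238) = √11900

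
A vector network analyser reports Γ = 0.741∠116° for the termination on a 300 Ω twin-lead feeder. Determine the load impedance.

Z_L ≈ 61.5 + j182 Ω

Z_L = Z_0·(1 + Γ)/(1 − Γ) = 300·(0.675 + j0.666)/(1.32 − j0.666)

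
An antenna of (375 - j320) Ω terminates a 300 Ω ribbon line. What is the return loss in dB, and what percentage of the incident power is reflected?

RL ≈ 7.13 dB; 19.4% of incident power reflected

Γ = (75 − j320)/(675 − j320), |Γ| = 0.44
RL = −20·log₁₀(0.44) = 7.13 dB
P_refl/P_inc = |Γ|² = 0.194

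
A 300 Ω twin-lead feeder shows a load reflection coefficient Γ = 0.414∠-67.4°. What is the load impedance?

Z_L ≈ 291 − j269 Ω

Z_L = Z_0·(1 + Γ)/(1 − Γ) = 300·(1.16 − j0.382)/(0.841 + j0.382)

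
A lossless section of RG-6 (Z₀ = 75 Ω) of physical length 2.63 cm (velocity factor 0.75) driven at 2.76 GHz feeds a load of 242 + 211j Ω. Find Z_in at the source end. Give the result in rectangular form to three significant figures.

Z_in ≈ 14.1 + j22.4 Ω

λ = v/f = 0.75·c / 2.76 GHz = 0.0815 m
βl = 2π·l/λ = 2π × 0.323 = 116°
tan(βl) = tan(116°) = -2.04
Z_in = Z_0·(Z_L + jZ_0·tanβl)/(Z_0 + jZ_L·tanβl)
     = 75·(242 + j58.2)/(505 − j493)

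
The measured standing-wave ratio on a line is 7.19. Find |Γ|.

|Γ| = (S − 1)/(S + 1) = (7.19 − 1)/(7.19 + 1) = 6.19/8.19

|Γ| ≈ 0.756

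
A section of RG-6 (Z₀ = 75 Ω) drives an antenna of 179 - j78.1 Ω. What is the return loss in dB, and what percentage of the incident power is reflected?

Γ = (104 − j78.1)/(254 − j78.1), |Γ| = 0.489
RL = −20·log₁₀(0.489) = 6.21 dB
P_refl/P_inc = |Γ|² = 0.24

RL ≈ 6.21 dB; 24% of incident power reflected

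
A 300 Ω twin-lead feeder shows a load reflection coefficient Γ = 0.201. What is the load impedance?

Z_L = Z_0·(1 + Γ)/(1 − Γ) = 300·(1.2)/(0.799)

Z_L ≈ 451 Ω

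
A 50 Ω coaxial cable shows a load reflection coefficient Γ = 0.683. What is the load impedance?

Z_L ≈ 265 Ω

Z_L = Z_0·(1 + Γ)/(1 − Γ) = 50·(1.68)/(0.317)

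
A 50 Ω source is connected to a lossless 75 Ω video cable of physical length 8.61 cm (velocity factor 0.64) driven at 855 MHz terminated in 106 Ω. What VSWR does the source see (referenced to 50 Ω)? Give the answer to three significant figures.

VSWR ≈ 1.76

λ = v/f = 0.64·c / 855 MHz = 0.225 m
βl = 2π·l/λ = 2π × 0.383 = 138°
tan(βl) = -0.899
Z_in = Z_0·(Z_L + jZ_0·tanβl)/(Z_0 + jZ_L·tanβl) = 73.3 + j25.7 Ω
Γ_s = (Z_in − Z_s)/(Z_in + Z_s) = (23.3 + j25.7)/(123 + j25.7), |Γ_s| = 0.276
VSWR = (1 + |Γ_s|)/(1 − |Γ_s|)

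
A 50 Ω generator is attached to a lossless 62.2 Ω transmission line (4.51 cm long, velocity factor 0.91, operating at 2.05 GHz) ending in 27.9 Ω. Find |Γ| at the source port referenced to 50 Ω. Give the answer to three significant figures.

|Γ| ≈ 0.431

λ = v/f = 0.91·c / 2.05 GHz = 0.133 m
βl = 2π·l/λ = 2π × 0.339 = 122°
tan(βl) = -1.61
Z_in = Z_0·(Z_L + jZ_0·tanβl)/(Z_0 + jZ_L·tanβl) = 65.7 − j52.5 Ω
Γ_s = (Z_in − Z_s)/(Z_in + Z_s) = (15.7 − j52.5)/(116 − j52.5), |Γ_s| = 0.431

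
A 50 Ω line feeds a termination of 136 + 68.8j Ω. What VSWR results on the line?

VSWR ≈ 3.5

Γ = (Z_L − Z_0)/(Z_L + Z_0) = (86 + j68.8)/(186 + j68.8)
|Γ| = 110/198 = 0.555
VSWR = (1 + |Γ|)/(1 − |Γ|) = 1.56/0.445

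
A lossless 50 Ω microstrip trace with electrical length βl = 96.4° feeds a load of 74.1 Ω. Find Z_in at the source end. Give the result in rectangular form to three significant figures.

tan(βl) = tan(96.4°) = -8.92
Z_in = Z_0·(Z_L + jZ_0·tanβl)/(Z_0 + jZ_L·tanβl)
     = 50·(74.1 − j446)/(50 − j661)

Z_in ≈ 34 + j3.04 Ω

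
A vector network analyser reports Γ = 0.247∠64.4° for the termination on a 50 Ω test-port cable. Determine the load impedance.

Z_L = Z_0·(1 + Γ)/(1 − Γ) = 50·(1.11 + j0.223)/(0.893 − j0.223)

Z_L ≈ 55.4 + j26.3 Ω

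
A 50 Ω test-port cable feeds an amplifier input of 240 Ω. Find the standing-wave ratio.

For a purely resistive load, VSWR = R_L/Z_0 or Z_0/R_L (whichever > 1) = 240/50

VSWR ≈ 4.8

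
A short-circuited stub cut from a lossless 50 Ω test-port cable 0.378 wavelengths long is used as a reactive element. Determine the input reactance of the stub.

βl = 2π × 0.378 = 136°
tan(βl) = -0.963
For a short-circuited stub, Z_in = jZ_0·tan(βl)

X_in ≈ -48.1 Ω (capacitive)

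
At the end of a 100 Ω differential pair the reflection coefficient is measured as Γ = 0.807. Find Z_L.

Z_L ≈ 936 Ω

Z_L = Z_0·(1 + Γ)/(1 − Γ) = 100·(1.81)/(0.193)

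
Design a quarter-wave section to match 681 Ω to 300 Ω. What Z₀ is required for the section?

Z_qwt = √(Z_0·R_L) = √(300 × 681) = √204300

Z_qwt ≈ 452 Ω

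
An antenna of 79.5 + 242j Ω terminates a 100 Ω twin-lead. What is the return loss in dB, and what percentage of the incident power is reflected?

Γ = (-20.5 + j242)/(179.5 + j242), |Γ| = 0.806
RL = −20·log₁₀(0.806) = 1.87 dB
P_refl/P_inc = |Γ|² = 0.65

RL ≈ 1.87 dB; 65% of incident power reflected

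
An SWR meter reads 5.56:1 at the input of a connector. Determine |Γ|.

|Γ| ≈ 0.695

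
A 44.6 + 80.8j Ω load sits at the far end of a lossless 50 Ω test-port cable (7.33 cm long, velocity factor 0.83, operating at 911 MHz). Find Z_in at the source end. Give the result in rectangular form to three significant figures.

Z_in ≈ 11.9 − j17.4 Ω

λ = v/f = 0.83·c / 911 MHz = 0.273 m
βl = 2π·l/λ = 2π × 0.268 = 96.5°
tan(βl) = tan(96.5°) = -8.72
Z_in = Z_0·(Z_L + jZ_0·tanβl)/(Z_0 + jZ_L·tanβl)
     = 50·(44.6 − j355)/(754 − j389)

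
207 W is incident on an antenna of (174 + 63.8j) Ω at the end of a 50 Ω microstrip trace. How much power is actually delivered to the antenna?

|Γ| = |(124 + j63.8)/(224 + j63.8)| = 0.599
|Γ|² = 0.358
P_refl = |Γ|²·P_inc = 74.2 W, P_del = (1 − |Γ|²)·P_inc = 133 W

P_delivered ≈ 133 W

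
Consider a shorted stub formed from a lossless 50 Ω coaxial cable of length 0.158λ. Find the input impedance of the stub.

Z_in ≈ +j76.6 Ω

βl = 2π × 0.158 = 56.9°
tan(βl) = 1.53
For a shorted stub, Z_in = jZ_0·tan(βl)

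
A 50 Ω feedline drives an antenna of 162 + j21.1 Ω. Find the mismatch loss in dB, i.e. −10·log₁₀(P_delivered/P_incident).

mismatch loss ≈ 1.46 dB

Γ = (112 + j21.1)/(212 + j21.1), |Γ| = 0.535
|Γ|² = 0.286, so P_del/P_inc = 1 − |Γ|² = 0.714
ML = −10·log₁₀(1 − |Γ|²)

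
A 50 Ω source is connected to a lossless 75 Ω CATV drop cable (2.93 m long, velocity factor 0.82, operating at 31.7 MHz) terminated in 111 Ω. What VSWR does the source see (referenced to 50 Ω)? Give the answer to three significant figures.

λ = v/f = 0.82·c / 31.7 MHz = 7.76 m
βl = 2π·l/λ = 2π × 0.378 = 136°
tan(βl) = -0.968
Z_in = Z_0·(Z_L + jZ_0·tanβl)/(Z_0 + jZ_L·tanβl) = 70.4 + j28.3 Ω
Γ_s = (Z_in − Z_s)/(Z_in + Z_s) = (20.4 + j28.3)/(120 + j28.3), |Γ_s| = 0.282
VSWR = (1 + |Γ_s|)/(1 − |Γ_s|)

VSWR ≈ 1.79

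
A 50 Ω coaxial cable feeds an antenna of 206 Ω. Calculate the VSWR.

VSWR ≈ 4.12

Γ = (206 − 50)/(206 + 50) = 0.609
VSWR = (1 + 0.609)/(1 − 0.609)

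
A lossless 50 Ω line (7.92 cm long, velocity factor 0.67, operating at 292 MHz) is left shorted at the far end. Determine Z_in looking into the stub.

λ = v/f = 0.67·c / 292 MHz = 0.688 m
βl = 2π·l/λ = 2π × 0.115 = 41.4°
tan(βl) = 0.882
For a shorted stub, Z_in = jZ_0·tan(βl)

Z_in ≈ +j44.1 Ω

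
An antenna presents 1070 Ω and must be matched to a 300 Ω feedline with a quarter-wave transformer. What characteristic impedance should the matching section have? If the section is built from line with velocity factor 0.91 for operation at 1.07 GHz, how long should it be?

Z_qwt ≈ 567 Ω; length ≈ 6.38 cm

Z_qwt = √(Z_0·R_L) = √(300 × 1070) = √321000
λ = 0.91·c/f = 0.255 m, so l = λ/4 = 0.0638 m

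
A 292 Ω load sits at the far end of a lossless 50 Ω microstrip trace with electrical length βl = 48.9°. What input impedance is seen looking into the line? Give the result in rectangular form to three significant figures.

Z_in ≈ 14.7 − j41.4 Ω

tan(βl) = tan(48.9°) = 1.15
Z_in = Z_0·(Z_L + jZ_0·tanβl)/(Z_0 + jZ_L·tanβl)
     = 50·(292 + j57.3)/(50 + j335)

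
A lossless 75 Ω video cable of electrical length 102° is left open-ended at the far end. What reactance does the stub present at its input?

X_in ≈ 15.9 Ω (inductive)

tan(βl) = -4.7
For an open-ended stub, Z_in = −jZ_0·cot(βl) = −jZ_0/tan(βl)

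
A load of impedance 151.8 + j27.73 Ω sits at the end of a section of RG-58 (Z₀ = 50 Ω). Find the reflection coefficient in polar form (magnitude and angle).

Γ ≈ 0.518 ∠ 7.41°

Γ = (Z_L − Z_0)/(Z_L + Z_0) = (101.8 + j27.73)/(201.8 + j27.73)
|Γ| = 106/204 = 0.518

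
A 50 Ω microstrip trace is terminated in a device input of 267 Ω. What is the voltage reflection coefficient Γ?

Γ = (Z_L − Z_0)/(Z_L + Z_0) = (267 − 50)/(267 + 50) = 217/317

Γ = 0.685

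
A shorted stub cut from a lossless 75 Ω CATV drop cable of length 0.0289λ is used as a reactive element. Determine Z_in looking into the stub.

Z_in ≈ +j13.8 Ω

βl = 2π × 0.0289 = 10.4°
tan(βl) = 0.184
For a shorted stub, Z_in = jZ_0·tan(βl)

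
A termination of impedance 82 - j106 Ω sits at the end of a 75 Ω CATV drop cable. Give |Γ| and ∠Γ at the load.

Γ = (Z_L − Z_0)/(Z_L + Z_0) = (7 − j106)/(157 − j106)
|Γ| = 106/189 = 0.561

Γ ≈ 0.561 ∠ -52.2°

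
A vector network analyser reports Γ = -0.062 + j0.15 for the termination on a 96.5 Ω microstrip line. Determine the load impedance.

Z_L ≈ 81.7 + j25.2 Ω

Z_L = Z_0·(1 + Γ)/(1 − Γ) = 96.5·(0.938 + j0.15)/(1.06 − j0.15)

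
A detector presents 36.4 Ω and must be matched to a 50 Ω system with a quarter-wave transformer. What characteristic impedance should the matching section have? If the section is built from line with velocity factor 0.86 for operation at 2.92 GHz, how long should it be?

Z_qwt ≈ 42.7 Ω; length ≈ 2.21 cm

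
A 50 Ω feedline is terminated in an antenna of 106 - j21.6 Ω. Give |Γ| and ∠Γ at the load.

Γ ≈ 0.381 ∠ -13.2°

Γ = (Z_L − Z_0)/(Z_L + Z_0) = (56 − j21.6)/(156 − j21.6)
|Γ| = 60/157 = 0.381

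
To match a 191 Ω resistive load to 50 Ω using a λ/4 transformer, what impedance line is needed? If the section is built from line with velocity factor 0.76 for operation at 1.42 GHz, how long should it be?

Z_qwt = √(Z_0·R_L) = √(50 × 191) = √9550
λ = 0.76·c/f = 0.161 m, so l = λ/4 = 0.0401 m

Z_qwt ≈ 97.7 Ω; length ≈ 4.01 cm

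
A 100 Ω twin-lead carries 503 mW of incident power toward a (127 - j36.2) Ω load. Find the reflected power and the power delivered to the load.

P_reflected ≈ 19.4 mW; P_delivered ≈ 484 mW

|Γ| = |(27 − j36.2)/(227 − j36.2)| = 0.196
|Γ|² = 0.0386
P_refl = |Γ|²·P_inc = 19.4 mW, P_del = (1 − |Γ|²)·P_inc = 484 mW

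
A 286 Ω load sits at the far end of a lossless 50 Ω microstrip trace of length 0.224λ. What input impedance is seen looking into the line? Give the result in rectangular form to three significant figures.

βl = 2π × 0.224 = 80.6°
tan(βl) = tan(80.6°) = 6.07
Z_in = Z_0·(Z_L + jZ_0·tanβl)/(Z_0 + jZ_L·tanβl)
     = 50·(286 + j303)/(50 + j1740)

Z_in ≈ 8.97 − j7.98 Ω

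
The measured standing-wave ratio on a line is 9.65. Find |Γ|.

|Γ| ≈ 0.812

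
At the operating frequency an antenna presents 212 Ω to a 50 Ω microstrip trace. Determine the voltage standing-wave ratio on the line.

VSWR ≈ 4.24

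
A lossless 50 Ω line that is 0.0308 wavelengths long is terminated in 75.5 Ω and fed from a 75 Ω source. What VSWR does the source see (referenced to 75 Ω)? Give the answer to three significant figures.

VSWR ≈ 1.18

βl = 2π × 0.0308 = 11.1°
tan(βl) = 0.196
Z_in = Z_0·(Z_L + jZ_0·tanβl)/(Z_0 + jZ_L·tanβl) = 72.1 − j11.5 Ω
Γ_s = (Z_in − Z_s)/(Z_in + Z_s) = (-2.91 − j11.5)/(147 − j11.5), |Γ_s| = 0.0806
VSWR = (1 + |Γ_s|)/(1 − |Γ_s|)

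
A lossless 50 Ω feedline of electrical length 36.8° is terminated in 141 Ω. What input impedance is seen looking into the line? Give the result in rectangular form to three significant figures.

tan(βl) = tan(36.8°) = 0.748
Z_in = Z_0·(Z_L + jZ_0·tanβl)/(Z_0 + jZ_L·tanβl)
     = 50·(141 + j37.4)/(50 + j105)

Z_in ≈ 40.3 − j47.7 Ω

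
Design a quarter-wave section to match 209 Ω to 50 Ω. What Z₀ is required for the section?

Z_qwt = √(Z_0·R_L) = √(50 × 209) = √10450

Z_qwt ≈ 102 Ω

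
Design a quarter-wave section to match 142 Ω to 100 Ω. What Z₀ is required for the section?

Z_qwt = √(Z_0·R_L) = √(100 × 142) = √14200

Z_qwt ≈ 119 Ω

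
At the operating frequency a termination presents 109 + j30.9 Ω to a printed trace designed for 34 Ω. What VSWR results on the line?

VSWR ≈ 3.49

Γ = (Z_L − Z_0)/(Z_L + Z_0) = (75 + j30.9)/(143 + j30.9)
|Γ| = 81.1/146 = 0.554
VSWR = (1 + |Γ|)/(1 − |Γ|) = 1.55/0.446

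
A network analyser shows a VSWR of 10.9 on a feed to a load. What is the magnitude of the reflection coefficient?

|Γ| = (S − 1)/(S + 1) = (10.9 − 1)/(10.9 + 1) = 9.9/11.9

|Γ| ≈ 0.832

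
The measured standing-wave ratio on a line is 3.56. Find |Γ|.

|Γ| ≈ 0.561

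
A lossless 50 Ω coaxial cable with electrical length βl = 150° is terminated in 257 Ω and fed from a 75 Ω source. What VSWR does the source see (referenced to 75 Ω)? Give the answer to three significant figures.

VSWR ≈ 4.53

tan(βl) = -0.577
Z_in = Z_0·(Z_L + jZ_0·tanβl)/(Z_0 + jZ_L·tanβl) = 34.9 + j74.8 Ω
Γ_s = (Z_in − Z_s)/(Z_in + Z_s) = (-40.1 + j74.8)/(110 + j74.8), |Γ_s| = 0.638
VSWR = (1 + |Γ_s|)/(1 − |Γ_s|)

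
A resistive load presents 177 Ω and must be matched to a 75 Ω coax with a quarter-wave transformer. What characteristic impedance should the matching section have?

Z_qwt ≈ 115 Ω

Z_qwt = √(Z_0·R_L) = √(75 × 177) = √13280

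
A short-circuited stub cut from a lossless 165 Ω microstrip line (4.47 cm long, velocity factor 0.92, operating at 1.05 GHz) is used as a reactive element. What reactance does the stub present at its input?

λ = v/f = 0.92·c / 1.05 GHz = 0.263 m
βl = 2π·l/λ = 2π × 0.17 = 61.2°
tan(βl) = 1.82
For a short-circuited stub, Z_in = jZ_0·tan(βl)

X_in ≈ 300 Ω (inductive)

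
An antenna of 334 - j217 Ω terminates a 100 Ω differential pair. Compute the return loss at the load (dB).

Γ = (234 − j217)/(434 − j217), |Γ| = 0.658
RL = −20·log₁₀|Γ| = −20·log₁₀(0.658)

RL ≈ 3.64 dB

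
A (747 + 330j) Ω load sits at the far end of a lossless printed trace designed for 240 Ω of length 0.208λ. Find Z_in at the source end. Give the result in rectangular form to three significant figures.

βl = 2π × 0.208 = 74.9°
tan(βl) = tan(74.9°) = 3.7
Z_in = Z_0·(Z_L + jZ_0·tanβl)/(Z_0 + jZ_L·tanβl)
     = 240·(747 + j1220)/(-981 + j2760)

Z_in ≈ 73.5 − j90.9 Ω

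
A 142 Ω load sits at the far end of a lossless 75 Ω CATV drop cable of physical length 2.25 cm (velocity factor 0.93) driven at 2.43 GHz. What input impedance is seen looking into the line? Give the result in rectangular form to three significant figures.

Z_in ≈ 43.1 − j18.5 Ω

λ = v/f = 0.93·c / 2.43 GHz = 0.115 m
βl = 2π·l/λ = 2π × 0.196 = 70.5°
tan(βl) = tan(70.5°) = 2.83
Z_in = Z_0·(Z_L + jZ_0·tanβl)/(Z_0 + jZ_L·tanβl)
     = 75·(142 + j212)/(75 + j402)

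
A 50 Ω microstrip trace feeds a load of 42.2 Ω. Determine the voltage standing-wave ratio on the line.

VSWR ≈ 1.18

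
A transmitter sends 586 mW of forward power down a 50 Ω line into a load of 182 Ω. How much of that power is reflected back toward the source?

Γ = (182 − 50)/(182 + 50) = 0.569
|Γ|² = 0.324
P_refl = |Γ|²·P_inc = 190 mW, P_del = (1 − |Γ|²)·P_inc = 396 mW

P_reflected ≈ 190 mW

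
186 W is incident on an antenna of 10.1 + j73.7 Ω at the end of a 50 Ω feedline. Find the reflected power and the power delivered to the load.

P_reflected ≈ 144 W; P_delivered ≈ 41.5 W

|Γ| = |(-39.9 + j73.7)/(60.1 + j73.7)| = 0.881
|Γ|² = 0.777
P_refl = |Γ|²·P_inc = 144 W, P_del = (1 − |Γ|²)·P_inc = 41.5 W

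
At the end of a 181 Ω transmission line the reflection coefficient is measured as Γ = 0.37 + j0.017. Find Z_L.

Z_L ≈ 393 + j15.5 Ω

Z_L = Z_0·(1 + Γ)/(1 − Γ) = 181·(1.37 + j0.017)/(0.63 − j0.017)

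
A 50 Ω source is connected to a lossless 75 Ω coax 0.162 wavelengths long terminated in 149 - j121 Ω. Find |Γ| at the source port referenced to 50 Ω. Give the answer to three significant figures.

βl = 2π × 0.162 = 58.3°
tan(βl) = 1.62
Z_in = Z_0·(Z_L + jZ_0·tanβl)/(Z_0 + jZ_L·tanβl) = 23.1 − j20.4 Ω
Γ_s = (Z_in − Z_s)/(Z_in + Z_s) = (-26.9 − j20.4)/(73.1 − j20.4), |Γ_s| = 0.445

|Γ| ≈ 0.445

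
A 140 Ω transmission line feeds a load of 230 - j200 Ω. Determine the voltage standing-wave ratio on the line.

VSWR ≈ 3.18

Γ = (Z_L − Z_0)/(Z_L + Z_0) = (90 − j200)/(370 − j200)
|Γ| = 219/421 = 0.521
VSWR = (1 + |Γ|)/(1 − |Γ|) = 1.52/0.479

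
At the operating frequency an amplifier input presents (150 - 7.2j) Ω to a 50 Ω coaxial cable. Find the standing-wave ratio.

Γ = (Z_L − Z_0)/(Z_L + Z_0) = (100 − j7.2)/(200 − j7.2)
|Γ| = 100/200 = 0.501
VSWR = (1 + |Γ|)/(1 − |Γ|) = 1.5/0.499

VSWR ≈ 3.01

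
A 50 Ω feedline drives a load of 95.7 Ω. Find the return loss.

RL ≈ 10.1 dB

Γ = (95.7 − 50)/(95.7 + 50) = 0.314
RL = −20·log₁₀|Γ| = −20·log₁₀(0.314)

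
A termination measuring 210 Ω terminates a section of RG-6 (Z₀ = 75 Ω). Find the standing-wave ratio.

For a purely resistive load, VSWR = R_L/Z_0 or Z_0/R_L (whichever > 1) = 210/75

VSWR ≈ 2.8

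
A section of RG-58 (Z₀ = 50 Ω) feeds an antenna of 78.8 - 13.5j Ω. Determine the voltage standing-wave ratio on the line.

VSWR ≈ 1.65

Γ = (Z_L − Z_0)/(Z_L + Z_0) = (28.8 − j13.5)/(128.8 − j13.5)
|Γ| = 31.8/130 = 0.246
VSWR = (1 + |Γ|)/(1 − |Γ|) = 1.25/0.754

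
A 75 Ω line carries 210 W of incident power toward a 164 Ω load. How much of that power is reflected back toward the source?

P_reflected ≈ 29.1 W

Γ = (164 − 75)/(164 + 75) = 0.372
|Γ|² = 0.139
P_refl = |Γ|²·P_inc = 29.1 W, P_del = (1 − |Γ|²)·P_inc = 181 W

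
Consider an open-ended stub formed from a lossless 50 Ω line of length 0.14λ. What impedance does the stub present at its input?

βl = 2π × 0.14 = 50.4°
tan(βl) = 1.21
For an open-ended stub, Z_in = −jZ_0·cot(βl) = −jZ_0/tan(βl)

Z_in ≈ −j41.4 Ω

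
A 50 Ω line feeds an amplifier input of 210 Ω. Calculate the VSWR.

VSWR ≈ 4.2

For a purely resistive load, VSWR = R_L/Z_0 or Z_0/R_L (whichever > 1) = 210/50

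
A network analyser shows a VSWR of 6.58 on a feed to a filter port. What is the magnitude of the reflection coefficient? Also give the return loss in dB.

|Γ| = (S − 1)/(S + 1) = (6.58 − 1)/(6.58 + 1) = 5.58/7.58
RL = −20·log₁₀|Γ| = −20·log₁₀(0.736)

|Γ| ≈ 0.736; return loss ≈ 2.66 dB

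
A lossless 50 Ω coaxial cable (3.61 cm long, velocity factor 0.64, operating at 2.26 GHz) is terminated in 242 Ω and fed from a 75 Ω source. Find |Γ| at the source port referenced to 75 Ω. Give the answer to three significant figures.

|Γ| ≈ 0.607

λ = v/f = 0.64·c / 2.26 GHz = 0.085 m
βl = 2π·l/λ = 2π × 0.425 = 153°
tan(βl) = -0.51
Z_in = Z_0·(Z_L + jZ_0·tanβl)/(Z_0 + jZ_L·tanβl) = 43 + j80.6 Ω
Γ_s = (Z_in − Z_s)/(Z_in + Z_s) = (-32 + j80.6)/(118 + j80.6), |Γ_s| = 0.607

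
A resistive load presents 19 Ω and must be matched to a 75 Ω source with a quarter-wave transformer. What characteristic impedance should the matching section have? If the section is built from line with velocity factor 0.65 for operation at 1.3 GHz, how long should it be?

Z_qwt ≈ 37.7 Ω; length ≈ 3.75 cm

Z_qwt = √(Z_0·R_L) = √(75 × 19) = √1425
λ = 0.65·c/f = 0.15 m, so l = λ/4 = 0.0375 m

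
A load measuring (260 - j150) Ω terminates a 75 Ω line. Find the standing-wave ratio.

Γ = (Z_L − Z_0)/(Z_L + Z_0) = (185 − j150)/(335 − j150)
|Γ| = 238/367 = 0.649
VSWR = (1 + |Γ|)/(1 − |Γ|) = 1.65/0.351

VSWR ≈ 4.7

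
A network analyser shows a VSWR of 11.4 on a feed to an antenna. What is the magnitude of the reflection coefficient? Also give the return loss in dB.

|Γ| ≈ 0.839; return loss ≈ 1.53 dB

|Γ| = (S − 1)/(S + 1) = (11.4 − 1)/(11.4 + 1) = 10.4/12.4
RL = −20·log₁₀|Γ| = −20·log₁₀(0.839)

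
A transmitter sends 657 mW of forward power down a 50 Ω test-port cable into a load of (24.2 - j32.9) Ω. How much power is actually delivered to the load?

P_delivered ≈ 483 mW

|Γ| = |(-25.8 − j32.9)/(74.2 − j32.9)| = 0.515
|Γ|² = 0.265
P_refl = |Γ|²·P_inc = 174 mW, P_del = (1 − |Γ|²)·P_inc = 483 mW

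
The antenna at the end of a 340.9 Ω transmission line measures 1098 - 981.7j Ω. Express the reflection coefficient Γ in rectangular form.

Γ ≈ 0.677 − j0.221

Γ = (Z_L − Z_0)/(Z_L + Z_0) = (757.1 − j981.7)/(1439 − j981.7)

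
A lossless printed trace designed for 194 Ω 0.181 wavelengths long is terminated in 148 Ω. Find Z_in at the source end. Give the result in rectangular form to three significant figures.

Z_in ≈ 226 + j47.1 Ω

βl = 2π × 0.181 = 65.2°
tan(βl) = tan(65.2°) = 2.16
Z_in = Z_0·(Z_L + jZ_0·tanβl)/(Z_0 + jZ_L·tanβl)
     = 194·(148 + j419)/(194 + j320)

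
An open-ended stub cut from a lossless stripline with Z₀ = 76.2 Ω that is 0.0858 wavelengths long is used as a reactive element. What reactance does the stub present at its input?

X_in ≈ -127 Ω (capacitive)

βl = 2π × 0.0858 = 30.9°
tan(βl) = 0.598
For an open-ended stub, Z_in = −jZ_0·cot(βl) = −jZ_0/tan(βl)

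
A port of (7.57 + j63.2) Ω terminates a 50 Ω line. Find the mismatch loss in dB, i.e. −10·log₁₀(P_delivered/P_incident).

mismatch loss ≈ 6.84 dB

Γ = (-42.43 + j63.2)/(57.57 + j63.2), |Γ| = 0.89
|Γ|² = 0.793, so P_del/P_inc = 1 − |Γ|² = 0.207
ML = −10·log₁₀(1 − |Γ|²)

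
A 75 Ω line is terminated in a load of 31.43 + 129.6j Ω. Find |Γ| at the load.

Γ = (Z_L − Z_0)/(Z_L + Z_0) = (-43.57 + j129.6)/(106.4 + j129.6)
|Γ| = 137/168

|Γ| ≈ 0.815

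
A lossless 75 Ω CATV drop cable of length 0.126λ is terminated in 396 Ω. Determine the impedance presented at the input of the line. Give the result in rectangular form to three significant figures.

βl = 2π × 0.126 = 45.4°
tan(βl) = tan(45.4°) = 1.01
Z_in = Z_0·(Z_L + jZ_0·tanβl)/(Z_0 + jZ_L·tanβl)
     = 75·(396 + j75.9)/(75 + j401)

Z_in ≈ 27.1 − j69 Ω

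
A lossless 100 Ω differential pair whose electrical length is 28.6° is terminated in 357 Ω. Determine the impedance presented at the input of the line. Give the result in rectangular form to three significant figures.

Z_in ≈ 96.7 − j134 Ω

tan(βl) = tan(28.6°) = 0.545
Z_in = Z_0·(Z_L + jZ_0·tanβl)/(Z_0 + jZ_L·tanβl)
     = 100·(357 + j54.5)/(100 + j195)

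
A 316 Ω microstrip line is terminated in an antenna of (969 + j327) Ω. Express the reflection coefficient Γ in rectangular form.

Γ ≈ 0.538 + j0.118

Γ = (Z_L − Z_0)/(Z_L + Z_0) = (653 + j327)/(1285 + j327)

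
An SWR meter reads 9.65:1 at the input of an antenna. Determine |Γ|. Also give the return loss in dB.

|Γ| = (S − 1)/(S + 1) = (9.65 − 1)/(9.65 + 1) = 8.65/10.7
RL = −20·log₁₀|Γ| = −20·log₁₀(0.812)

|Γ| ≈ 0.812; return loss ≈ 1.81 dB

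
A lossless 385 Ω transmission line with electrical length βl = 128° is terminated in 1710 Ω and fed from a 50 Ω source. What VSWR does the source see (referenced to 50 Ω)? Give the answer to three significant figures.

VSWR ≈ 14.3

tan(βl) = -1.28
Z_in = Z_0·(Z_L + jZ_0·tanβl)/(Z_0 + jZ_L·tanβl) = 135 + j277 Ω
Γ_s = (Z_in − Z_s)/(Z_in + Z_s) = (85.4 + j277)/(185 + j277), |Γ_s| = 0.87
VSWR = (1 + |Γ_s|)/(1 − |Γ_s|)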